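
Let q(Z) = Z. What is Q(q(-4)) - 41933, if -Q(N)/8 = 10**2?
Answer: -42733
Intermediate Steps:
Q(N) = -800 (Q(N) = -8*10**2 = -8*100 = -800)
Q(q(-4)) - 41933 = -800 - 41933 = -42733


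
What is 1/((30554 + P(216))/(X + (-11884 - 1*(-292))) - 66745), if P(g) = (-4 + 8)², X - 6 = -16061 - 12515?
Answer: -20081/1340321630 ≈ -1.4982e-5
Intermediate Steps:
X = -28570 (X = 6 + (-16061 - 12515) = 6 - 28576 = -28570)
P(g) = 16 (P(g) = 4² = 16)
1/((30554 + P(216))/(X + (-11884 - 1*(-292))) - 66745) = 1/((30554 + 16)/(-28570 + (-11884 - 1*(-292))) - 66745) = 1/(30570/(-28570 + (-11884 + 292)) - 66745) = 1/(30570/(-28570 - 11592) - 66745) = 1/(30570/(-40162) - 66745) = 1/(30570*(-1/40162) - 66745) = 1/(-15285/20081 - 66745) = 1/(-1340321630/20081) = -20081/1340321630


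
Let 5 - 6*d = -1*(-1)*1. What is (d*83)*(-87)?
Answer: -4814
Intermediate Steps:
d = ⅔ (d = ⅚ - (-1*(-1))/6 = ⅚ - 1/6 = ⅚ - ⅙*1 = ⅚ - ⅙ = ⅔ ≈ 0.66667)
(d*83)*(-87) = ((⅔)*83)*(-87) = (166/3)*(-87) = -4814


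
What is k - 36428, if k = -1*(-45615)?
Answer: 9187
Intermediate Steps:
k = 45615
k - 36428 = 45615 - 36428 = 9187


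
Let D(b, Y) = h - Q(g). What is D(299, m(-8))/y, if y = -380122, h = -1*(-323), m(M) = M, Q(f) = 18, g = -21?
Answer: -305/380122 ≈ -0.00080237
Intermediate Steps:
h = 323
D(b, Y) = 305 (D(b, Y) = 323 - 1*18 = 323 - 18 = 305)
D(299, m(-8))/y = 305/(-380122) = 305*(-1/380122) = -305/380122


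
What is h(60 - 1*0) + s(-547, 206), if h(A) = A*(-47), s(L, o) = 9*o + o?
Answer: -760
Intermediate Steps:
s(L, o) = 10*o
h(A) = -47*A
h(60 - 1*0) + s(-547, 206) = -47*(60 - 1*0) + 10*206 = -47*(60 + 0) + 2060 = -47*60 + 2060 = -2820 + 2060 = -760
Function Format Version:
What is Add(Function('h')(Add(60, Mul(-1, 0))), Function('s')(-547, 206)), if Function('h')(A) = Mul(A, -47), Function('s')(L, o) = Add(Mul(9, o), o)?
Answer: -760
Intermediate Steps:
Function('s')(L, o) = Mul(10, o)
Function('h')(A) = Mul(-47, A)
Add(Function('h')(Add(60, Mul(-1, 0))), Function('s')(-547, 206)) = Add(Mul(-47, Add(60, Mul(-1, 0))), Mul(10, 206)) = Add(Mul(-47, Add(60, 0)), 2060) = Add(Mul(-47, 60), 2060) = Add(-2820, 2060) = -760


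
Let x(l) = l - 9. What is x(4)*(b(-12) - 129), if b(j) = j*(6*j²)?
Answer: 52485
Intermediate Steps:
b(j) = 6*j³
x(l) = -9 + l
x(4)*(b(-12) - 129) = (-9 + 4)*(6*(-12)³ - 129) = -5*(6*(-1728) - 129) = -5*(-10368 - 129) = -5*(-10497) = 52485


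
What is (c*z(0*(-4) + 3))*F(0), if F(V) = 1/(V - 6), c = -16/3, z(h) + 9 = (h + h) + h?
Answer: 0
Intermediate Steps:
z(h) = -9 + 3*h (z(h) = -9 + ((h + h) + h) = -9 + (2*h + h) = -9 + 3*h)
c = -16/3 (c = -16*⅓ = -16/3 ≈ -5.3333)
F(V) = 1/(-6 + V)
(c*z(0*(-4) + 3))*F(0) = (-16*(-9 + 3*(0*(-4) + 3))/3)/(-6 + 0) = -16*(-9 + 3*(0 + 3))/3/(-6) = -16*(-9 + 3*3)/3*(-⅙) = -16*(-9 + 9)/3*(-⅙) = -16/3*0*(-⅙) = 0*(-⅙) = 0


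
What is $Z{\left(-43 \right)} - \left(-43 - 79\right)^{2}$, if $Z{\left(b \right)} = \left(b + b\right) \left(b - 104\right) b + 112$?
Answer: $-558378$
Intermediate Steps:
$Z{\left(b \right)} = 112 + 2 b^{2} \left(-104 + b\right)$ ($Z{\left(b \right)} = 2 b \left(-104 + b\right) b + 112 = 2 b^{2} \left(-104 + b\right) + 112 = 112 + 2 b^{2} \left(-104 + b\right)$)
$Z{\left(-43 \right)} - \left(-43 - 79\right)^{2} = \left(112 - 208 \left(-43\right)^{2} + 2 \left(-43\right)^{3}\right) - \left(-43 - 79\right)^{2} = \left(112 - 384592 + 2 \left(-79507\right)\right) - \left(-122\right)^{2} = \left(112 - 384592 - 159014\right) - 14884 = -543494 - 14884 = -558378$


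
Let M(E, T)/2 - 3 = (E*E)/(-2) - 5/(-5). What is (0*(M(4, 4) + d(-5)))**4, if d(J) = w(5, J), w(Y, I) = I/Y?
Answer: 0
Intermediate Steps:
M(E, T) = 8 - E**2 (M(E, T) = 6 + 2*((E*E)/(-2) - 5/(-5)) = 6 + 2*(E**2*(-1/2) - 5*(-1/5)) = 6 + 2*(-E**2/2 + 1) = 6 + 2*(1 - E**2/2) = 6 + (2 - E**2) = 8 - E**2)
d(J) = J/5
(0*(M(4, 4) + d(-5)))**4 = (0*((8 - 1*4**2) + (1/5)*(-5)))**4 = (0*((8 - 1*16) - 1))**4 = (0*((8 - 16) - 1))**4 = (0*(-8 - 1))**4 = (0*(-9))**4 = 0**4 = 0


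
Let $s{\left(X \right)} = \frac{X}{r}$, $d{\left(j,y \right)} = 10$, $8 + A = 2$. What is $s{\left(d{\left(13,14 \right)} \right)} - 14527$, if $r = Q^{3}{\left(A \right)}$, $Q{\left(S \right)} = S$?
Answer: $- \frac{1568921}{108} \approx -14527.0$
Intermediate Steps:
$A = -6$ ($A = -8 + 2 = -6$)
$r = -216$ ($r = \left(-6\right)^{3} = -216$)
$s{\left(X \right)} = - \frac{X}{216}$ ($s{\left(X \right)} = \frac{X}{-216} = X \left(- \frac{1}{216}\right) = - \frac{X}{216}$)
$s{\left(d{\left(13,14 \right)} \right)} - 14527 = \left(- \frac{1}{216}\right) 10 - 14527 = - \frac{5}{108} - 14527 = - \frac{1568921}{108}$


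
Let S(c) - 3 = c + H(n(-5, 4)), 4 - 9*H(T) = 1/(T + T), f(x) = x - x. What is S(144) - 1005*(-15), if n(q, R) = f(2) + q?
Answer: 1370021/90 ≈ 15222.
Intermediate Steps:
f(x) = 0
n(q, R) = q (n(q, R) = 0 + q = q)
H(T) = 4/9 - 1/(18*T) (H(T) = 4/9 - 1/(9*(T + T)) = 4/9 - 1/(2*T)/9 = 4/9 - 1/(18*T))
S(c) = 311/90 + c (S(c) = 3 + (c + (1/18)*(-1 + 8*(-5))/(-5)) = 3 + (c + (1/18)*(-1/5)*(-1 - 40)) = 3 + (c + (1/18)*(-1/5)*(-41)) = 3 + (c + 41/90) = 3 + (41/90 + c) = 311/90 + c)
S(144) - 1005*(-15) = (311/90 + 144) - 1005*(-15) = 13271/90 + 15075 = 1370021/90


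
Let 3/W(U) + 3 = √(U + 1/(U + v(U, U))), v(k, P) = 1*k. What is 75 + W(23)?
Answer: 16263/215 + √48714/215 ≈ 76.668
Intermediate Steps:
v(k, P) = k
W(U) = 3/(-3 + √(U + 1/(2*U))) (W(U) = 3/(-3 + √(U + 1/(U + U))) = 3/(-3 + √(U + 1/(2*U))))
75 + W(23) = 75 + 6/(-6 + √2*√(1/23 + 2*23)) = 75 + 6/(-6 + √2*√(1/23 + 46)) = 75 + 6/(-6 + √2*√(1059/23)) = 75 + 6/(-6 + √2*(√24357/23)) = 75 + 6/(-6 + √48714/23)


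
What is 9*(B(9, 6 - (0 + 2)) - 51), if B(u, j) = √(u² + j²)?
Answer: -459 + 9*√97 ≈ -370.36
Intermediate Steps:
B(u, j) = √(j² + u²)
9*(B(9, 6 - (0 + 2)) - 51) = 9*(√((6 - (0 + 2))² + 9²) - 51) = 9*(√((6 - 1*2)² + 81) - 51) = 9*(√((6 - 2)² + 81) - 51) = 9*(√(4² + 81) - 51) = 9*(√(16 + 81) - 51) = 9*(√97 - 51) = 9*(-51 + √97) = -459 + 9*√97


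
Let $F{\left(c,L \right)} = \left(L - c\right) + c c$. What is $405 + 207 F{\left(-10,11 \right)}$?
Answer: $25452$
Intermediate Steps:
$F{\left(c,L \right)} = L + c^{2} - c$ ($F{\left(c,L \right)} = \left(L - c\right) + c^{2} = L + c^{2} - c$)
$405 + 207 F{\left(-10,11 \right)} = 405 + 207 \left(11 + \left(-10\right)^{2} - -10\right) = 405 + 207 \left(11 + 100 + 10\right) = 405 + 207 \cdot 121 = 405 + 25047 = 25452$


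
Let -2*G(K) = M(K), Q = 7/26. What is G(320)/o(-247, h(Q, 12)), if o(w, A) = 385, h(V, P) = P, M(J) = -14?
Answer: 1/55 ≈ 0.018182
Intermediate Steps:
Q = 7/26 (Q = 7*(1/26) = 7/26 ≈ 0.26923)
G(K) = 7 (G(K) = -½*(-14) = 7)
G(320)/o(-247, h(Q, 12)) = 7/385 = 7*(1/385) = 1/55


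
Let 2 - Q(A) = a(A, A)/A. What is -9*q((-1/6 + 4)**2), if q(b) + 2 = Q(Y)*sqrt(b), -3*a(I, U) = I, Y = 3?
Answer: -125/2 ≈ -62.500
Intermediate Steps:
a(I, U) = -I/3
Q(A) = 7/3 (Q(A) = 2 - (-A/3)/A = 2 - 1*(-1/3) = 2 + 1/3 = 7/3)
q(b) = -2 + 7*sqrt(b)/3
-9*q((-1/6 + 4)**2) = -9*(-2 + 7*sqrt((-1/6 + 4)**2)/3) = -9*(-2 + 7*sqrt((23/6)**2)/3) = -9*(-2 + 7*sqrt(529/36)/3) = -9*(-2 + (7/3)*(23/6)) = -9*(-2 + 161/18) = -9*125/18 = -125/2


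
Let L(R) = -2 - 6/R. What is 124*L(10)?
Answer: -1612/5 ≈ -322.40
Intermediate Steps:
L(R) = -2 - 6/R
124*L(10) = 124*(-2 - 6/10) = 124*(-2 - 6*1/10) = 124*(-2 - 3/5) = 124*(-13/5) = -1612/5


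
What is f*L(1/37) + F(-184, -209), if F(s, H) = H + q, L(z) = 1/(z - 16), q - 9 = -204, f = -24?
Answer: -79292/197 ≈ -402.50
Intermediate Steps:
q = -195 (q = 9 - 204 = -195)
L(z) = 1/(-16 + z)
F(s, H) = -195 + H (F(s, H) = H - 195 = -195 + H)
f*L(1/37) + F(-184, -209) = -24/(-16 + 1/37) + (-195 - 209) = -24/(-16 + 1/37) - 404 = -24/(-591/37) - 404 = -24*(-37/591) - 404 = 296/197 - 404 = -79292/197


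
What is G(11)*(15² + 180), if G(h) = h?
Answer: 4455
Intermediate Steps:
G(11)*(15² + 180) = 11*(15² + 180) = 11*(225 + 180) = 11*405 = 4455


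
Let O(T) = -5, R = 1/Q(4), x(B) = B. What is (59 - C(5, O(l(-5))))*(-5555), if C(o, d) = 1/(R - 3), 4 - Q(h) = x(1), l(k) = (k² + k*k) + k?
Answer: -2638625/8 ≈ -3.2983e+5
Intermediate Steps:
l(k) = k + 2*k² (l(k) = (k² + k²) + k = 2*k² + k = k + 2*k²)
Q(h) = 3 (Q(h) = 4 - 1*1 = 4 - 1 = 3)
R = ⅓ (R = 1/3 = ⅓ ≈ 0.33333)
C(o, d) = -3/8 (C(o, d) = 1/(⅓ - 3) = 1/(-8/3) = -3/8)
(59 - C(5, O(l(-5))))*(-5555) = (59 - 1*(-3/8))*(-5555) = (59 + 3/8)*(-5555) = (475/8)*(-5555) = -2638625/8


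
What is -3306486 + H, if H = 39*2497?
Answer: -3209103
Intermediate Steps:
H = 97383
-3306486 + H = -3306486 + 97383 = -3209103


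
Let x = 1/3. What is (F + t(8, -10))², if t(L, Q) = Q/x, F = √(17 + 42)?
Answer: (-30 + √59)² ≈ 498.13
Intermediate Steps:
x = ⅓ ≈ 0.33333
F = √59 ≈ 7.6811
t(L, Q) = 3*Q (t(L, Q) = Q/(⅓) = Q*3 = 3*Q)
(F + t(8, -10))² = (√59 + 3*(-10))² = (√59 - 30)² = (-30 + √59)²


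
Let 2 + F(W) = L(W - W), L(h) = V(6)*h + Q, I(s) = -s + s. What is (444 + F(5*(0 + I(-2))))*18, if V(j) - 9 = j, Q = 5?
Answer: 8046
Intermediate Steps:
I(s) = 0
V(j) = 9 + j
L(h) = 5 + 15*h (L(h) = (9 + 6)*h + 5 = 15*h + 5 = 5 + 15*h)
F(W) = 3 (F(W) = -2 + (5 + 15*(W - W)) = -2 + (5 + 15*0) = -2 + (5 + 0) = -2 + 5 = 3)
(444 + F(5*(0 + I(-2))))*18 = (444 + 3)*18 = 447*18 = 8046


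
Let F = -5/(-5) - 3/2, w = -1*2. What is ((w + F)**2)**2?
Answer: 625/16 ≈ 39.063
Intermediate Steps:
w = -2
F = -1/2 (F = -5*(-1/5) - 3*1/2 = 1 - 3/2 = -1/2 ≈ -0.50000)
((w + F)**2)**2 = ((-2 - 1/2)**2)**2 = ((-5/2)**2)**2 = (25/4)**2 = 625/16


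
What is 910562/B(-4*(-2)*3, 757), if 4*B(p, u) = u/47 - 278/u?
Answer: 129587541592/559983 ≈ 2.3141e+5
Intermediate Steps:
B(p, u) = -139/(2*u) + u/188 (B(p, u) = (u/47 - 278/u)/4 = (-278/u + u/47)/4 = -139/(2*u) + u/188)
910562/B(-4*(-2)*3, 757) = 910562/(((1/188)*(-13066 + 757**2)/757)) = 910562/(((1/188)*(1/757)*(-13066 + 573049))) = 910562/(((1/188)*(1/757)*559983)) = 910562/(559983/142316) = 910562*(142316/559983) = 129587541592/559983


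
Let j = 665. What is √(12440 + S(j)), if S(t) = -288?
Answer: 14*√62 ≈ 110.24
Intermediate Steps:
√(12440 + S(j)) = √(12440 - 288) = √12152 = 14*√62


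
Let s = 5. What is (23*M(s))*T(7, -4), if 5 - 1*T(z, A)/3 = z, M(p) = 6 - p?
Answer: -138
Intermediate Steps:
T(z, A) = 15 - 3*z
(23*M(s))*T(7, -4) = (23*(6 - 1*5))*(15 - 3*7) = (23*(6 - 5))*(15 - 21) = (23*1)*(-6) = 23*(-6) = -138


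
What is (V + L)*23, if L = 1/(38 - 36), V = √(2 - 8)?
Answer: 23/2 + 23*I*√6 ≈ 11.5 + 56.338*I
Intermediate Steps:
V = I*√6 (V = √(-6) = I*√6 ≈ 2.4495*I)
L = ½ (L = 1/2 = ½ ≈ 0.50000)
(V + L)*23 = (I*√6 + ½)*23 = (½ + I*√6)*23 = 23/2 + 23*I*√6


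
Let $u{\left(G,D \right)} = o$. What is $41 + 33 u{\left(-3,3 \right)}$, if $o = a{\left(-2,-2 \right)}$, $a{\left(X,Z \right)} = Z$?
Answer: $-25$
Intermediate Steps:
$o = -2$
$u{\left(G,D \right)} = -2$
$41 + 33 u{\left(-3,3 \right)} = 41 + 33 \left(-2\right) = 41 - 66 = -25$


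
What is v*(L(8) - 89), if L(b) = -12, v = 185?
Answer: -18685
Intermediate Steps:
v*(L(8) - 89) = 185*(-12 - 89) = 185*(-101) = -18685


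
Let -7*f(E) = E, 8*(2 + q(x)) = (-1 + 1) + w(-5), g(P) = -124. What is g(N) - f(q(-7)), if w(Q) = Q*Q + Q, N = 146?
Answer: -1735/14 ≈ -123.93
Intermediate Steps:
w(Q) = Q + Q² (w(Q) = Q² + Q = Q + Q²)
q(x) = ½ (q(x) = -2 + ((-1 + 1) - 5*(1 - 5))/8 = -2 + (0 - 5*(-4))/8 = -2 + (0 + 20)/8 = -2 + (⅛)*20 = -2 + 5/2 = ½)
f(E) = -E/7
g(N) - f(q(-7)) = -124 - (-1)/(7*2) = -124 - 1*(-1/14) = -124 + 1/14 = -1735/14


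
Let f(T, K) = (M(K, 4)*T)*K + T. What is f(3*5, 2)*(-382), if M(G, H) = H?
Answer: -51570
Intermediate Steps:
f(T, K) = T + 4*K*T (f(T, K) = (4*T)*K + T = 4*K*T + T = T + 4*K*T)
f(3*5, 2)*(-382) = ((3*5)*(1 + 4*2))*(-382) = (15*(1 + 8))*(-382) = (15*9)*(-382) = 135*(-382) = -51570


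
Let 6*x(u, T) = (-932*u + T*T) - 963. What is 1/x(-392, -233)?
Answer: 3/209335 ≈ 1.4331e-5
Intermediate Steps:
x(u, T) = -321/2 - 466*u/3 + T²/6 (x(u, T) = ((-932*u + T*T) - 963)/6 = ((-932*u + T²) - 963)/6 = ((T² - 932*u) - 963)/6 = (-963 + T² - 932*u)/6 = -321/2 - 466*u/3 + T²/6)
1/x(-392, -233) = 1/(-321/2 - 466/3*(-392) + (⅙)*(-233)²) = 1/(-321/2 + 182672/3 + (⅙)*54289) = 1/(-321/2 + 182672/3 + 54289/6) = 1/(209335/3) = 3/209335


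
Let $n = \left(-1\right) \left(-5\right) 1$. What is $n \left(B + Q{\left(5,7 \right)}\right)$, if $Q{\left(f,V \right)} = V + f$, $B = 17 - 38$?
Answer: $-45$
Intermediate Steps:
$B = -21$ ($B = 17 - 38 = -21$)
$n = 5$ ($n = 5 \cdot 1 = 5$)
$n \left(B + Q{\left(5,7 \right)}\right) = 5 \left(-21 + \left(7 + 5\right)\right) = 5 \left(-21 + 12\right) = 5 \left(-9\right) = -45$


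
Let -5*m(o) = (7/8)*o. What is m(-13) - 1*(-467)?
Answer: 18771/40 ≈ 469.27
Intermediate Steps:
m(o) = -7*o/40 (m(o) = -7/8*o/5 = -7*(⅛)*o/5 = -7*o/40)
m(-13) - 1*(-467) = -7/40*(-13) - 1*(-467) = 91/40 + 467 = 18771/40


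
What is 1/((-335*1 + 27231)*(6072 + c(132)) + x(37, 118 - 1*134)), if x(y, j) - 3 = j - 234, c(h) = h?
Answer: 1/166862537 ≈ 5.9930e-9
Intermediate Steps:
x(y, j) = -231 + j (x(y, j) = 3 + (j - 234) = 3 + (-234 + j) = -231 + j)
1/((-335*1 + 27231)*(6072 + c(132)) + x(37, 118 - 1*134)) = 1/((-335*1 + 27231)*(6072 + 132) + (-231 + (118 - 1*134))) = 1/((-335 + 27231)*6204 + (-231 + (118 - 134))) = 1/(26896*6204 + (-231 - 16)) = 1/(166862784 - 247) = 1/166862537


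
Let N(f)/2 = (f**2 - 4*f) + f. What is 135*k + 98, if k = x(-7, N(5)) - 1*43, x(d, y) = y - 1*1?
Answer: -3142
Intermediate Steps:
N(f) = -6*f + 2*f**2 (N(f) = 2*((f**2 - 4*f) + f) = 2*(f**2 - 3*f) = -6*f + 2*f**2)
x(d, y) = -1 + y (x(d, y) = y - 1 = -1 + y)
k = -24 (k = (-1 + 2*5*(-3 + 5)) - 1*43 = (-1 + 2*5*2) - 43 = (-1 + 20) - 43 = 19 - 43 = -24)
135*k + 98 = 135*(-24) + 98 = -3240 + 98 = -3142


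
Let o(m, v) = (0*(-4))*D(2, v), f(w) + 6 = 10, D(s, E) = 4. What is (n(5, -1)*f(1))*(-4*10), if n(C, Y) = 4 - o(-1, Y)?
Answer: -640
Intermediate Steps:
f(w) = 4 (f(w) = -6 + 10 = 4)
o(m, v) = 0 (o(m, v) = (0*(-4))*4 = 0*4 = 0)
n(C, Y) = 4 (n(C, Y) = 4 - 1*0 = 4 + 0 = 4)
(n(5, -1)*f(1))*(-4*10) = (4*4)*(-4*10) = 16*(-40) = -640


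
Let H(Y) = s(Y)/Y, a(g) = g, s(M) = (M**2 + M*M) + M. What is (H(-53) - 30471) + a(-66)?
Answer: -30642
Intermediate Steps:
s(M) = M + 2*M**2 (s(M) = (M**2 + M**2) + M = 2*M**2 + M = M + 2*M**2)
H(Y) = 1 + 2*Y (H(Y) = (Y*(1 + 2*Y))/Y = 1 + 2*Y)
(H(-53) - 30471) + a(-66) = ((1 + 2*(-53)) - 30471) - 66 = ((1 - 106) - 30471) - 66 = (-105 - 30471) - 66 = -30576 - 66 = -30642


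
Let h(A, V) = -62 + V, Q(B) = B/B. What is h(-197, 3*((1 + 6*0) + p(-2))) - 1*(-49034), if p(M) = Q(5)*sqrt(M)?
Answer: 48975 + 3*I*sqrt(2) ≈ 48975.0 + 4.2426*I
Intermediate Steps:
Q(B) = 1
p(M) = sqrt(M) (p(M) = 1*sqrt(M) = sqrt(M))
h(-197, 3*((1 + 6*0) + p(-2))) - 1*(-49034) = (-62 + 3*((1 + 6*0) + sqrt(-2))) - 1*(-49034) = (-62 + 3*((1 + 0) + I*sqrt(2))) + 49034 = (-62 + 3*(1 + I*sqrt(2))) + 49034 = (-62 + (3 + 3*I*sqrt(2))) + 49034 = (-59 + 3*I*sqrt(2)) + 49034 = 48975 + 3*I*sqrt(2)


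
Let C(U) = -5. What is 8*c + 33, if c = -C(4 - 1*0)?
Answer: 73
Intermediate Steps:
c = 5 (c = -1*(-5) = 5)
8*c + 33 = 8*5 + 33 = 40 + 33 = 73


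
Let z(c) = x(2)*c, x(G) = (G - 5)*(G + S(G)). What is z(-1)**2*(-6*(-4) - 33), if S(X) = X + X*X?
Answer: -5184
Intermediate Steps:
S(X) = X + X**2
x(G) = (-5 + G)*(G + G*(1 + G)) (x(G) = (G - 5)*(G + G*(1 + G)) = (-5 + G)*(G + G*(1 + G)))
z(c) = -24*c (z(c) = (2*(-10 + 2**2 - 3*2))*c = (2*(-10 + 4 - 6))*c = (2*(-12))*c = -24*c)
z(-1)**2*(-6*(-4) - 33) = (-24*(-1))**2*(-6*(-4) - 33) = 24**2*(24 - 33) = 576*(-9) = -5184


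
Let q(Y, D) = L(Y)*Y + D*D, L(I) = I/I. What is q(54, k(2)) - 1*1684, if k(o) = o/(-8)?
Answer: -26079/16 ≈ -1629.9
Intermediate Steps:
L(I) = 1
k(o) = -o/8 (k(o) = o*(-1/8) = -o/8)
q(Y, D) = Y + D**2 (q(Y, D) = 1*Y + D*D = Y + D**2)
q(54, k(2)) - 1*1684 = (54 + (-1/8*2)**2) - 1*1684 = (54 + (-1/4)**2) - 1684 = (54 + 1/16) - 1684 = 865/16 - 1684 = -26079/16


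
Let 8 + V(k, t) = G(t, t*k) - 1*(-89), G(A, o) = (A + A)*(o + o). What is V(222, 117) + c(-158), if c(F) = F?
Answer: 12155755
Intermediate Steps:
G(A, o) = 4*A*o (G(A, o) = (2*A)*(2*o) = 4*A*o)
V(k, t) = 81 + 4*k*t**2 (V(k, t) = -8 + (4*t*(t*k) - 1*(-89)) = -8 + (4*t*(k*t) + 89) = -8 + (4*k*t**2 + 89) = -8 + (89 + 4*k*t**2) = 81 + 4*k*t**2)
V(222, 117) + c(-158) = (81 + 4*222*117**2) - 158 = (81 + 4*222*13689) - 158 = (81 + 12155832) - 158 = 12155913 - 158 = 12155755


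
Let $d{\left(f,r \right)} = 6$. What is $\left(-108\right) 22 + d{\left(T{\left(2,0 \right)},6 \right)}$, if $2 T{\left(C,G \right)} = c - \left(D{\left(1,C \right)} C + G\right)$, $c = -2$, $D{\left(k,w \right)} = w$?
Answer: $-2370$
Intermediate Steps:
$T{\left(C,G \right)} = -1 - \frac{G}{2} - \frac{C^{2}}{2}$ ($T{\left(C,G \right)} = \frac{-2 - \left(C C + G\right)}{2} = \frac{-2 - \left(C^{2} + G\right)}{2} = \frac{-2 - \left(G + C^{2}\right)}{2} = \frac{-2 - G - C^{2}}{2} = -1 - \frac{G}{2} - \frac{C^{2}}{2}$)
$\left(-108\right) 22 + d{\left(T{\left(2,0 \right)},6 \right)} = \left(-108\right) 22 + 6 = -2376 + 6 = -2370$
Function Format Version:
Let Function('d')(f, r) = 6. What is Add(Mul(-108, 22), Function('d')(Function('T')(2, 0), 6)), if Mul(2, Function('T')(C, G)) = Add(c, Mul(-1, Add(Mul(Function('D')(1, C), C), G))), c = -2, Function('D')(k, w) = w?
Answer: -2370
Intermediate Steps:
Function('T')(C, G) = Add(-1, Mul(Rational(-1, 2), G), Mul(Rational(-1, 2), Pow(C, 2))) (Function('T')(C, G) = Mul(Rational(1, 2), Add(-2, Mul(-1, Add(Mul(C, C), G)))) = Mul(Rational(1, 2), Add(-2, Mul(-1, Add(Pow(C, 2), G)))) = Mul(Rational(1, 2), Add(-2, Mul(-1, Add(G, Pow(C, 2))))) = Mul(Rational(1, 2), Add(-2, Add(Mul(-1, G), Mul(-1, Pow(C, 2))))) = Mul(Rational(1, 2), Add(-2, Mul(-1, G), Mul(-1, Pow(C, 2)))) = Add(-1, Mul(Rational(-1, 2), G), Mul(Rational(-1, 2), Pow(C, 2))))
Add(Mul(-108, 22), Function('d')(Function('T')(2, 0), 6)) = Add(Mul(-108, 22), 6) = Add(-2376, 6) = -2370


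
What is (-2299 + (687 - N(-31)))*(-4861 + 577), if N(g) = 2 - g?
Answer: 7047180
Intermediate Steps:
(-2299 + (687 - N(-31)))*(-4861 + 577) = (-2299 + (687 - (2 - 1*(-31))))*(-4861 + 577) = (-2299 + (687 - (2 + 31)))*(-4284) = (-2299 + (687 - 1*33))*(-4284) = (-2299 + (687 - 33))*(-4284) = (-2299 + 654)*(-4284) = -1645*(-4284) = 7047180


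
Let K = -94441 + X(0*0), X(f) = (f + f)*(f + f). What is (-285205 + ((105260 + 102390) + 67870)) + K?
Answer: -104126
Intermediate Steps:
X(f) = 4*f² (X(f) = (2*f)*(2*f) = 4*f²)
K = -94441 (K = -94441 + 4*(0*0)² = -94441 + 4*0² = -94441 + 4*0 = -94441 + 0 = -94441)
(-285205 + ((105260 + 102390) + 67870)) + K = (-285205 + ((105260 + 102390) + 67870)) - 94441 = (-285205 + (207650 + 67870)) - 94441 = (-285205 + 275520) - 94441 = -9685 - 94441 = -104126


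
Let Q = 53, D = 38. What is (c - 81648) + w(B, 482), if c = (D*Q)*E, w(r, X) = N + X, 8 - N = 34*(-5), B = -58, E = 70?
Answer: 59992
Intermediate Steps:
N = 178 (N = 8 - 34*(-5) = 8 - 1*(-170) = 8 + 170 = 178)
w(r, X) = 178 + X
c = 140980 (c = (38*53)*70 = 2014*70 = 140980)
(c - 81648) + w(B, 482) = (140980 - 81648) + (178 + 482) = 59332 + 660 = 59992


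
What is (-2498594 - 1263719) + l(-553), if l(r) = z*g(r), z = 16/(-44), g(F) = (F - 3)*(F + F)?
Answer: -43845187/11 ≈ -3.9859e+6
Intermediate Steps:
g(F) = 2*F*(-3 + F) (g(F) = (-3 + F)*(2*F) = 2*F*(-3 + F))
z = -4/11 (z = 16*(-1/44) = -4/11 ≈ -0.36364)
l(r) = -8*r*(-3 + r)/11
(-2498594 - 1263719) + l(-553) = (-2498594 - 1263719) + (8/11)*(-553)*(3 - 1*(-553)) = -3762313 + (8/11)*(-553)*(3 + 553) = -3762313 + (8/11)*(-553)*556 = -3762313 - 2459744/11 = -43845187/11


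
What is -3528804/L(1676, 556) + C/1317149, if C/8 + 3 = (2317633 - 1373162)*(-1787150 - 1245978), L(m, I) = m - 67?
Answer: -36879084835725548/2119292741 ≈ -1.7402e+7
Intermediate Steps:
L(m, I) = -67 + m
C = -22917611482328 (C = -24 + 8*((2317633 - 1373162)*(-1787150 - 1245978)) = -24 + 8*(944471*(-3033128)) = -24 + 8*(-2864701435288) = -24 - 22917611482304 = -22917611482328)
-3528804/L(1676, 556) + C/1317149 = -3528804/(-67 + 1676) - 22917611482328/1317149 = -3528804/1609 - 22917611482328*1/1317149 = -3528804*1/1609 - 22917611482328/1317149 = -3528804/1609 - 22917611482328/1317149 = -36879084835725548/2119292741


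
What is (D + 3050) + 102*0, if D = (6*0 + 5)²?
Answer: 3075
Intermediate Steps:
D = 25 (D = (0 + 5)² = 5² = 25)
(D + 3050) + 102*0 = (25 + 3050) + 102*0 = 3075 + 0 = 3075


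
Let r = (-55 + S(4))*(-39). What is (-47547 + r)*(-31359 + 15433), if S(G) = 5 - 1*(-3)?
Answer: 728041164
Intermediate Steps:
S(G) = 8 (S(G) = 5 + 3 = 8)
r = 1833 (r = (-55 + 8)*(-39) = -47*(-39) = 1833)
(-47547 + r)*(-31359 + 15433) = (-47547 + 1833)*(-31359 + 15433) = -45714*(-15926) = 728041164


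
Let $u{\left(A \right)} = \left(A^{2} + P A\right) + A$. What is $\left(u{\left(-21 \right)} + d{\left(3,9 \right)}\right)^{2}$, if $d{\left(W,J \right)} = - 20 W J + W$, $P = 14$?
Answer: $168921$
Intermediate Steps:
$d{\left(W,J \right)} = W - 20 J W$ ($d{\left(W,J \right)} = - 20 J W + W = W - 20 J W$)
$u{\left(A \right)} = A^{2} + 15 A$ ($u{\left(A \right)} = \left(A^{2} + 14 A\right) + A = A^{2} + 15 A$)
$\left(u{\left(-21 \right)} + d{\left(3,9 \right)}\right)^{2} = \left(- 21 \left(15 - 21\right) + 3 \left(1 - 180\right)\right)^{2} = \left(\left(-21\right) \left(-6\right) + 3 \left(1 - 180\right)\right)^{2} = \left(126 + 3 \left(-179\right)\right)^{2} = \left(126 - 537\right)^{2} = \left(-411\right)^{2} = 168921$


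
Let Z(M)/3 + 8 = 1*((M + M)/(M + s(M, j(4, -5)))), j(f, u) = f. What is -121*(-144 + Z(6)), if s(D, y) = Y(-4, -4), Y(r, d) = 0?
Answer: 19602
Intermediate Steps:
s(D, y) = 0
Z(M) = -18 (Z(M) = -24 + 3*(1*((M + M)/(M + 0))) = -24 + 3*(1*((2*M)/M)) = -24 + 3*(1*2) = -24 + 3*2 = -24 + 6 = -18)
-121*(-144 + Z(6)) = -121*(-144 - 18) = -121*(-162) = 19602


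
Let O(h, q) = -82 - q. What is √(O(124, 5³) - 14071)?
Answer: 11*I*√118 ≈ 119.49*I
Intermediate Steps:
√(O(124, 5³) - 14071) = √((-82 - 1*5³) - 14071) = √((-82 - 1*125) - 14071) = √((-82 - 125) - 14071) = √(-207 - 14071) = √(-14278) = 11*I*√118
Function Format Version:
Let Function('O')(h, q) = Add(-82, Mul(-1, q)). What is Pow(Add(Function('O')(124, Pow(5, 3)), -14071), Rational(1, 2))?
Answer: Mul(11, I, Pow(118, Rational(1, 2))) ≈ Mul(119.49, I)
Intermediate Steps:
Pow(Add(Function('O')(124, Pow(5, 3)), -14071), Rational(1, 2)) = Pow(Add(Add(-82, Mul(-1, Pow(5, 3))), -14071), Rational(1, 2)) = Pow(Add(Add(-82, Mul(-1, 125)), -14071), Rational(1, 2)) = Pow(Add(Add(-82, -125), -14071), Rational(1, 2)) = Pow(Add(-207, -14071), Rational(1, 2)) = Pow(-14278, Rational(1, 2)) = Mul(11, I, Pow(118, Rational(1, 2)))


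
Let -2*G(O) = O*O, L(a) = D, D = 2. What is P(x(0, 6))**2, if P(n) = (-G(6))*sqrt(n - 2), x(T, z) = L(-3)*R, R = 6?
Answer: 3240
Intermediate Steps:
L(a) = 2
G(O) = -O**2/2 (G(O) = -O*O/2 = -O**2/2)
x(T, z) = 12 (x(T, z) = 2*6 = 12)
P(n) = 18*sqrt(-2 + n) (P(n) = (-(-1)*6**2/2)*sqrt(n - 2) = (-(-1)*36/2)*sqrt(-2 + n) = (-1*(-18))*sqrt(-2 + n) = 18*sqrt(-2 + n))
P(x(0, 6))**2 = (18*sqrt(-2 + 12))**2 = (18*sqrt(10))**2 = 3240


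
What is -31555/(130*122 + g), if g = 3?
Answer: -31555/15863 ≈ -1.9892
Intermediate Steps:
-31555/(130*122 + g) = -31555/(130*122 + 3) = -31555/(15860 + 3) = -31555/15863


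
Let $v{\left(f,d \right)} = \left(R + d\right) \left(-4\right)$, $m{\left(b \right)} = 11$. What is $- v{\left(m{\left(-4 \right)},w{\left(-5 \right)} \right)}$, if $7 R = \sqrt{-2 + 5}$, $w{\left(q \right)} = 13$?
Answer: $52 + \frac{4 \sqrt{3}}{7} \approx 52.99$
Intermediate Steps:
$R = \frac{\sqrt{3}}{7}$ ($R = \frac{\sqrt{-2 + 5}}{7} = \frac{\sqrt{3}}{7} \approx 0.24744$)
$v{\left(f,d \right)} = - 4 d - \frac{4 \sqrt{3}}{7}$ ($v{\left(f,d \right)} = \left(\frac{\sqrt{3}}{7} + d\right) \left(-4\right) = \left(d + \frac{\sqrt{3}}{7}\right) \left(-4\right) = - 4 d - \frac{4 \sqrt{3}}{7}$)
$- v{\left(m{\left(-4 \right)},w{\left(-5 \right)} \right)} = - (\left(-4\right) 13 - \frac{4 \sqrt{3}}{7}) = - (-52 - \frac{4 \sqrt{3}}{7}) = 52 + \frac{4 \sqrt{3}}{7}$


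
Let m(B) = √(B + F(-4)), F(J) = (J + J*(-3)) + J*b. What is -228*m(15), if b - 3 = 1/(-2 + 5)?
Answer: -76*√87 ≈ -708.88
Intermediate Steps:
b = 10/3 (b = 3 + 1/(-2 + 5) = 3 + 1/3 = 3 + ⅓ = 10/3 ≈ 3.3333)
F(J) = 4*J/3 (F(J) = (J + J*(-3)) + J*(10/3) = (J - 3*J) + 10*J/3 = -2*J + 10*J/3 = 4*J/3)
m(B) = √(-16/3 + B) (m(B) = √(B + (4/3)*(-4)) = √(B - 16/3) = √(-16/3 + B))
-228*m(15) = -76*√(-48 + 9*15) = -76*√(-48 + 135) = -76*√87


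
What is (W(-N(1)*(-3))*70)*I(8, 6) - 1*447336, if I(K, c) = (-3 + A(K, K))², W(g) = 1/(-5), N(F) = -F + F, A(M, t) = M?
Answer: -447686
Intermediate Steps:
N(F) = 0
W(g) = -⅕
I(K, c) = (-3 + K)²
(W(-N(1)*(-3))*70)*I(8, 6) - 1*447336 = (-⅕*70)*(-3 + 8)² - 1*447336 = -14*5² - 447336 = -14*25 - 447336 = -350 - 447336 = -447686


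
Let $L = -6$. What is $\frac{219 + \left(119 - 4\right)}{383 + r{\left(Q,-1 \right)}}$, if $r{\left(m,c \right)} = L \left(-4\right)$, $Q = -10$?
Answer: $\frac{334}{407} \approx 0.82064$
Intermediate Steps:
$r{\left(m,c \right)} = 24$ ($r{\left(m,c \right)} = \left(-6\right) \left(-4\right) = 24$)
$\frac{219 + \left(119 - 4\right)}{383 + r{\left(Q,-1 \right)}} = \frac{219 + \left(119 - 4\right)}{383 + 24} = \frac{219 + 115}{407} = 334 \cdot \frac{1}{407} = \frac{334}{407}$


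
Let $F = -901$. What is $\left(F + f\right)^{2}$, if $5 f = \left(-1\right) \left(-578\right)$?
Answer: $\frac{15421329}{25} \approx 6.1685 \cdot 10^{5}$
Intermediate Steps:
$f = \frac{578}{5}$ ($f = \frac{\left(-1\right) \left(-578\right)}{5} = \frac{1}{5} \cdot 578 = \frac{578}{5} \approx 115.6$)
$\left(F + f\right)^{2} = \left(-901 + \frac{578}{5}\right)^{2} = \left(- \frac{3927}{5}\right)^{2} = \frac{15421329}{25}$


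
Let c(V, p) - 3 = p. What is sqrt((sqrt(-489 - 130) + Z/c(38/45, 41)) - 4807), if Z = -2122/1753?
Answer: sqrt(-7149666781818 + 1487336356*I*sqrt(619))/38566 ≈ 0.17942 + 69.333*I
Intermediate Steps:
c(V, p) = 3 + p
Z = -2122/1753 (Z = -2122*1/1753 = -2122/1753 ≈ -1.2105)
sqrt((sqrt(-489 - 130) + Z/c(38/45, 41)) - 4807) = sqrt((sqrt(-489 - 130) - 2122/(1753*(3 + 41))) - 4807) = sqrt((sqrt(-619) - 2122/1753/44) - 4807) = sqrt((I*sqrt(619) - 2122/1753*1/44) - 4807) = sqrt((I*sqrt(619) - 1061/38566) - 4807) = sqrt((-1061/38566 + I*sqrt(619)) - 4807) = sqrt(-185387823/38566 + I*sqrt(619))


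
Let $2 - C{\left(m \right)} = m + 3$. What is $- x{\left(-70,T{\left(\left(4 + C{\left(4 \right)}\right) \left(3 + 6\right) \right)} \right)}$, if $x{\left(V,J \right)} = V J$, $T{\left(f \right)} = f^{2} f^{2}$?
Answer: $459270$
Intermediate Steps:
$C{\left(m \right)} = -1 - m$ ($C{\left(m \right)} = 2 - \left(m + 3\right) = 2 - \left(3 + m\right) = -1 - m$)
$T{\left(f \right)} = f^{4}$
$x{\left(V,J \right)} = J V$
$- x{\left(-70,T{\left(\left(4 + C{\left(4 \right)}\right) \left(3 + 6\right) \right)} \right)} = - \left(\left(4 - 5\right) \left(3 + 6\right)\right)^{4} \left(-70\right) = - \left(\left(4 - 5\right) 9\right)^{4} \left(-70\right) = - \left(\left(-1\right) 9\right)^{4} \left(-70\right) = - \left(-9\right)^{4} \left(-70\right) = - 6561 \left(-70\right) = \left(-1\right) \left(-459270\right) = 459270$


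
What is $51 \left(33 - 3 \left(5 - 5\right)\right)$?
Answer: $1683$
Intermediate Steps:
$51 \left(33 - 3 \left(5 - 5\right)\right) = 51 \left(33 - 0\right) = 51 \left(33 + 0\right) = 51 \cdot 33 = 1683$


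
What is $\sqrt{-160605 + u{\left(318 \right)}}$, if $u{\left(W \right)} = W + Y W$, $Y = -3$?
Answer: $i \sqrt{161241} \approx 401.55 i$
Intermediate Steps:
$u{\left(W \right)} = - 2 W$ ($u{\left(W \right)} = W - 3 W = - 2 W$)
$\sqrt{-160605 + u{\left(318 \right)}} = \sqrt{-160605 - 636} = \sqrt{-161241} = i \sqrt{161241}$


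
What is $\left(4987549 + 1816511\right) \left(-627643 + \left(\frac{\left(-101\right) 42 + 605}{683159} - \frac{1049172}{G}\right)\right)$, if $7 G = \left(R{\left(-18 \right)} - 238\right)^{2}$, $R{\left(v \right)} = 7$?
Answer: $- \frac{2471617468853083919000}{578635673} \approx -4.2715 \cdot 10^{12}$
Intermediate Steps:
$G = 7623$ ($G = \frac{\left(7 - 238\right)^{2}}{7} = \frac{\left(-231\right)^{2}}{7} = \frac{1}{7} \cdot 53361 = 7623$)
$\left(4987549 + 1816511\right) \left(-627643 + \left(\frac{\left(-101\right) 42 + 605}{683159} - \frac{1049172}{G}\right)\right) = \left(4987549 + 1816511\right) \left(-627643 - \left(\frac{349724}{2541} - \frac{\left(-101\right) 42 + 605}{683159}\right)\right) = 6804060 \left(-627643 - \left(\frac{349724}{2541} - \left(-4242 + 605\right) \frac{1}{683159}\right)\right) = 6804060 \left(-627643 - \frac{238926339733}{1735907019}\right) = 6804060 \left(- \frac{1089768815465950}{1735907019}\right) = - \frac{2471617468853083919000}{578635673}$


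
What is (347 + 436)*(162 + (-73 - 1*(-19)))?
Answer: 84564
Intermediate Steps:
(347 + 436)*(162 + (-73 - 1*(-19))) = 783*(162 + (-73 + 19)) = 783*(162 - 54) = 783*108 = 84564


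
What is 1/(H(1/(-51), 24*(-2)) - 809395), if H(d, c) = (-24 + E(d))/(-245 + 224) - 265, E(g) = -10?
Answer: -21/17002826 ≈ -1.2351e-6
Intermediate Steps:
H(d, c) = -5531/21 (H(d, c) = (-24 - 10)/(-245 + 224) - 265 = -34/(-21) - 265 = -34*(-1/21) - 265 = 34/21 - 265 = -5531/21)
1/(H(1/(-51), 24*(-2)) - 809395) = 1/(-5531/21 - 809395) = 1/(-17002826/21) = -21/17002826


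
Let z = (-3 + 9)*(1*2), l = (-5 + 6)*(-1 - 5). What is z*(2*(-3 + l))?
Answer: -216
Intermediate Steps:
l = -6 (l = 1*(-6) = -6)
z = 12 (z = 6*2 = 12)
z*(2*(-3 + l)) = 12*(2*(-3 - 6)) = 12*(2*(-9)) = 12*(-18) = -216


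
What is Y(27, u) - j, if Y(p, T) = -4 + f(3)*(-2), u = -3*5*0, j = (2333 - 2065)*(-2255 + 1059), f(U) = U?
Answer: 320518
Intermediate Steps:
j = -320528 (j = 268*(-1196) = -320528)
u = 0 (u = -15*0 = 0)
Y(p, T) = -10 (Y(p, T) = -4 + 3*(-2) = -4 - 6 = -10)
Y(27, u) - j = -10 - 1*(-320528) = -10 + 320528 = 320518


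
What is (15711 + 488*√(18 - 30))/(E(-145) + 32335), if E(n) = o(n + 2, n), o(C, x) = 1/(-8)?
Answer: 125688/258679 + 7808*I*√3/258679 ≈ 0.48588 + 0.05228*I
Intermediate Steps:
o(C, x) = -⅛
E(n) = -⅛
(15711 + 488*√(18 - 30))/(E(-145) + 32335) = (15711 + 488*√(18 - 30))/(-⅛ + 32335) = (15711 + 488*√(-12))/(258679/8) = (15711 + 488*(2*I*√3))*(8/258679) = (15711 + 976*I*√3)*(8/258679) = 125688/258679 + 7808*I*√3/258679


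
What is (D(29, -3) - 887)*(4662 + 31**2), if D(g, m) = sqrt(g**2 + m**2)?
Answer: -4987601 + 28115*sqrt(34) ≈ -4.8237e+6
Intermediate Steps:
(D(29, -3) - 887)*(4662 + 31**2) = (sqrt(29**2 + (-3)**2) - 887)*(4662 + 31**2) = (sqrt(841 + 9) - 887)*(4662 + 961) = (sqrt(850) - 887)*5623 = (5*sqrt(34) - 887)*5623 = (-887 + 5*sqrt(34))*5623 = -4987601 + 28115*sqrt(34)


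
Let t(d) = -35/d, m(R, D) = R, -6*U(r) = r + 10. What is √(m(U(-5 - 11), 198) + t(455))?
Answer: 2*√39/13 ≈ 0.96077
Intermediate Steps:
U(r) = -5/3 - r/6 (U(r) = -(r + 10)/6 = -(10 + r)/6 = -5/3 - r/6)
√(m(U(-5 - 11), 198) + t(455)) = √((-5/3 - (-5 - 11)/6) - 35/455) = √((-5/3 - ⅙*(-16)) - 35*1/455) = √((-5/3 + 8/3) - 1/13) = √(1 - 1/13) = √(12/13) = 2*√39/13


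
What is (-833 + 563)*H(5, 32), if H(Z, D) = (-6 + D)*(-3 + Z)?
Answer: -14040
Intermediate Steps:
(-833 + 563)*H(5, 32) = (-833 + 563)*(18 - 6*5 - 3*32 + 32*5) = -270*(18 - 30 - 96 + 160) = -270*52 = -14040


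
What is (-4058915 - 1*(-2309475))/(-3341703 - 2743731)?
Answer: 874720/3042717 ≈ 0.28748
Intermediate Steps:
(-4058915 - 1*(-2309475))/(-3341703 - 2743731) = (-4058915 + 2309475)/(-6085434) = -1749440*(-1/6085434) = 874720/3042717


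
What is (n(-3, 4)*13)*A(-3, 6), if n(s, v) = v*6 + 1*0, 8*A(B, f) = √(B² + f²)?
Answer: 117*√5 ≈ 261.62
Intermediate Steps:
A(B, f) = √(B² + f²)/8
n(s, v) = 6*v (n(s, v) = 6*v + 0 = 6*v)
(n(-3, 4)*13)*A(-3, 6) = ((6*4)*13)*(√((-3)² + 6²)/8) = (24*13)*(√(9 + 36)/8) = 312*(√45/8) = 312*((3*√5)/8) = 312*(3*√5/8) = 117*√5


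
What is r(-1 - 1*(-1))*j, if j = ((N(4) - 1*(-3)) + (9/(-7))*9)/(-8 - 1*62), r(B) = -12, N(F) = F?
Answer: -192/245 ≈ -0.78367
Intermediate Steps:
j = 16/245 (j = ((4 - 1*(-3)) + (9/(-7))*9)/(-8 - 1*62) = ((4 + 3) + (9*(-⅐))*9)/(-8 - 62) = (7 - 9/7*9)/(-70) = (7 - 81/7)*(-1/70) = -32/7*(-1/70) = 16/245 ≈ 0.065306)
r(-1 - 1*(-1))*j = -12*16/245 = -192/245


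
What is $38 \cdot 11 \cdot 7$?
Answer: $2926$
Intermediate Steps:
$38 \cdot 11 \cdot 7 = 418 \cdot 7 = 2926$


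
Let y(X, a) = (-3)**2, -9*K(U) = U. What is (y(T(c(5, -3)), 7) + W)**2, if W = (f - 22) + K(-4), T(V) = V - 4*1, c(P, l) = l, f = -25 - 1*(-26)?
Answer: 10816/81 ≈ 133.53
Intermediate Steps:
f = 1 (f = -25 + 26 = 1)
T(V) = -4 + V (T(V) = V - 4 = -4 + V)
K(U) = -U/9
y(X, a) = 9
W = -185/9 (W = (1 - 22) - 1/9*(-4) = -21 + 4/9 = -185/9 ≈ -20.556)
(y(T(c(5, -3)), 7) + W)**2 = (9 - 185/9)**2 = (-104/9)**2 = 10816/81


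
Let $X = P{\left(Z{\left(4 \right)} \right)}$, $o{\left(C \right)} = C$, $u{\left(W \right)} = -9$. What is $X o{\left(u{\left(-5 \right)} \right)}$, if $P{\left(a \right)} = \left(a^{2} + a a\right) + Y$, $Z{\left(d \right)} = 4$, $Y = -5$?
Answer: $-243$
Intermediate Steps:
$P{\left(a \right)} = -5 + 2 a^{2}$ ($P{\left(a \right)} = \left(a^{2} + a a\right) - 5 = \left(a^{2} + a^{2}\right) - 5 = 2 a^{2} - 5 = -5 + 2 a^{2}$)
$X = 27$ ($X = -5 + 2 \cdot 4^{2} = -5 + 2 \cdot 16 = -5 + 32 = 27$)
$X o{\left(u{\left(-5 \right)} \right)} = 27 \left(-9\right) = -243$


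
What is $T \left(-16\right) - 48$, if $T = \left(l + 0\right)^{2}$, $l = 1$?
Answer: $-64$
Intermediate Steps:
$T = 1$ ($T = \left(1 + 0\right)^{2} = 1^{2} = 1$)
$T \left(-16\right) - 48 = 1 \left(-16\right) - 48 = -16 - 48 = -64$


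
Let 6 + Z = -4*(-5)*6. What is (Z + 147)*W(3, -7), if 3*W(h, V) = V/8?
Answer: -609/8 ≈ -76.125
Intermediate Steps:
W(h, V) = V/24 (W(h, V) = (V/8)/3 = V/24)
Z = 114 (Z = -6 - 4*(-5)*6 = -6 + 20*6 = -6 + 120 = 114)
(Z + 147)*W(3, -7) = (114 + 147)*((1/24)*(-7)) = 261*(-7/24) = -609/8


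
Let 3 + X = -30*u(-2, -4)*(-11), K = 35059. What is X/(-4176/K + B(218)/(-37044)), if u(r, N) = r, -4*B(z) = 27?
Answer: 127563714096/22882829 ≈ 5574.6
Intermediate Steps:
B(z) = -27/4 (B(z) = -¼*27 = -27/4)
X = -663 (X = -3 - 30*(-2)*(-11) = -3 + 60*(-11) = -3 - 660 = -663)
X/(-4176/K + B(218)/(-37044)) = -663/(-4176/35059 - 27/4/(-37044)) = -663/(-4176*1/35059 - 27/4*(-1/37044)) = -663/(-4176/35059 + 1/5488) = -663/(-22882829/192403792) = -663*(-192403792/22882829) = 127563714096/22882829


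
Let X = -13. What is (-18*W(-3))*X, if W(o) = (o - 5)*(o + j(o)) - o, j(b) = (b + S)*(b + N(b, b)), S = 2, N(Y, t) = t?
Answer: -4914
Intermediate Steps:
j(b) = 2*b*(2 + b) (j(b) = (b + 2)*(b + b) = (2 + b)*(2*b) = 2*b*(2 + b))
W(o) = -o + (-5 + o)*(o + 2*o*(2 + o)) (W(o) = (o - 5)*(o + 2*o*(2 + o)) - o = (-5 + o)*(o + 2*o*(2 + o)) - o = -o + (-5 + o)*(o + 2*o*(2 + o)))
(-18*W(-3))*X = -(-54)*(-26 - 5*(-3) + 2*(-3)**2)*(-13) = -(-54)*(-26 + 15 + 2*9)*(-13) = -(-54)*(-26 + 15 + 18)*(-13) = -(-54)*7*(-13) = -18*(-21)*(-13) = 378*(-13) = -4914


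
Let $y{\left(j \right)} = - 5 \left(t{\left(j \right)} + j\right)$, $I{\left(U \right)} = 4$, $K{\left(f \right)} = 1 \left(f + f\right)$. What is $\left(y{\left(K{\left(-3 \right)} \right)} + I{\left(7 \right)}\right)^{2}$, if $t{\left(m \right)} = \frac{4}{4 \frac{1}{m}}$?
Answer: $4096$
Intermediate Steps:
$t{\left(m \right)} = m$ ($t{\left(m \right)} = 4 \frac{m}{4} = m$)
$K{\left(f \right)} = 2 f$ ($K{\left(f \right)} = 1 \cdot 2 f = 2 f$)
$y{\left(j \right)} = - 10 j$ ($y{\left(j \right)} = - 5 \left(j + j\right) = - 5 \cdot 2 j = - 10 j$)
$\left(y{\left(K{\left(-3 \right)} \right)} + I{\left(7 \right)}\right)^{2} = \left(- 10 \cdot 2 \left(-3\right) + 4\right)^{2} = \left(\left(-10\right) \left(-6\right) + 4\right)^{2} = \left(60 + 4\right)^{2} = 64^{2} = 4096$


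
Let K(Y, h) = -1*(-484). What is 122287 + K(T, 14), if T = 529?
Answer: 122771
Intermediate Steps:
K(Y, h) = 484
122287 + K(T, 14) = 122287 + 484 = 122771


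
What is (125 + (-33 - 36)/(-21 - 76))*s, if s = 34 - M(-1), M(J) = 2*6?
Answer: 268268/97 ≈ 2765.6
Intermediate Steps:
M(J) = 12
s = 22 (s = 34 - 1*12 = 34 - 12 = 22)
(125 + (-33 - 36)/(-21 - 76))*s = (125 + (-33 - 36)/(-21 - 76))*22 = (125 - 69/(-97))*22 = (125 - 69*(-1/97))*22 = (125 + 69/97)*22 = (12194/97)*22 = 268268/97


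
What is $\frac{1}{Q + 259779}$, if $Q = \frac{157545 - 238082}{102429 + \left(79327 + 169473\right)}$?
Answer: $\frac{351229}{91241837854} \approx 3.8494 \cdot 10^{-6}$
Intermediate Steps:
$Q = - \frac{80537}{351229}$ ($Q = - \frac{80537}{102429 + 248800} = - \frac{80537}{351229} \approx -0.2293$)
$\frac{1}{Q + 259779} = \frac{1}{- \frac{80537}{351229} + 259779} = \frac{1}{\frac{91241837854}{351229}} = \frac{351229}{91241837854}$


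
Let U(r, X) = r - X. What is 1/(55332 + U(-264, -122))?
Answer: 1/55190 ≈ 1.8119e-5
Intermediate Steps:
1/(55332 + U(-264, -122)) = 1/(55332 + (-264 - 1*(-122))) = 1/(55332 + (-264 + 122)) = 1/(55332 - 142) = 1/55190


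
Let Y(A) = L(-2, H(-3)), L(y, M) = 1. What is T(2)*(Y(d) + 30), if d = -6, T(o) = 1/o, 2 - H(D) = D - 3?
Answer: 31/2 ≈ 15.500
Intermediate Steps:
H(D) = 5 - D (H(D) = 2 - (D - 3) = 2 - (-3 + D) = 2 + (3 - D) = 5 - D)
Y(A) = 1
T(2)*(Y(d) + 30) = (1 + 30)/2 = (1/2)*31 = 31/2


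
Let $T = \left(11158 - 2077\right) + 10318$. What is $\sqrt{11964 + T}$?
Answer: $\sqrt{31363} \approx 177.1$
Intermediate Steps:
$T = 19399$ ($T = 9081 + 10318 = 19399$)
$\sqrt{11964 + T} = \sqrt{11964 + 19399} = \sqrt{31363}$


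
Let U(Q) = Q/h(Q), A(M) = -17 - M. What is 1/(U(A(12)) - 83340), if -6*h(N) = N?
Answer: -1/83346 ≈ -1.1998e-5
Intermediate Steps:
h(N) = -N/6
U(Q) = -6 (U(Q) = Q/((-Q/6)) = Q*(-6/Q) = -6)
1/(U(A(12)) - 83340) = 1/(-6 - 83340) = 1/(-83346) = -1/83346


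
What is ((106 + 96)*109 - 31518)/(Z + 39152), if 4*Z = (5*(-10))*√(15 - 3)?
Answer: -371944000/1532877229 - 237500*√3/1532877229 ≈ -0.24291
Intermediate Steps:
Z = -25*√3 (Z = ((5*(-10))*√(15 - 3))/4 = (-100*√3)/4 = -25*√3 ≈ -43.301)
((106 + 96)*109 - 31518)/(Z + 39152) = ((106 + 96)*109 - 31518)/(-25*√3 + 39152) = (202*109 - 31518)/(39152 - 25*√3) = (22018 - 31518)/(39152 - 25*√3) = -9500/(39152 - 25*√3)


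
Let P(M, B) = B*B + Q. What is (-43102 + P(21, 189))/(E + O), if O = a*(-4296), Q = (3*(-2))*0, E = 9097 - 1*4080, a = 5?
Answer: 7381/16463 ≈ 0.44834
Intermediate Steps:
E = 5017 (E = 9097 - 4080 = 5017)
Q = 0 (Q = -6*0 = 0)
O = -21480 (O = 5*(-4296) = -21480)
P(M, B) = B**2 (P(M, B) = B*B + 0 = B**2 + 0 = B**2)
(-43102 + P(21, 189))/(E + O) = (-43102 + 189**2)/(5017 - 21480) = (-43102 + 35721)/(-16463) = -7381*(-1/16463) = 7381/16463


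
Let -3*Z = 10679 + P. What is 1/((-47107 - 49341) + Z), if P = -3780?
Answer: -3/296243 ≈ -1.0127e-5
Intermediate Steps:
Z = -6899/3 (Z = -(10679 - 3780)/3 = -⅓*6899 = -6899/3 ≈ -2299.7)
1/((-47107 - 49341) + Z) = 1/((-47107 - 49341) - 6899/3) = 1/(-96448 - 6899/3) = 1/(-296243/3) = -3/296243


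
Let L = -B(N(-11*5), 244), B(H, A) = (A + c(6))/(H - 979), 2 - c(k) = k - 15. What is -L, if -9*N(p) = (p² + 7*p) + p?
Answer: -2295/11396 ≈ -0.20139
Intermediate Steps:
c(k) = 17 - k (c(k) = 2 - (k - 15) = 2 - (-15 + k) = 2 + (15 - k) = 17 - k)
N(p) = -8*p/9 - p²/9 (N(p) = -((p² + 7*p) + p)/9 = -(p² + 8*p)/9 = -8*p/9 - p²/9)
B(H, A) = (11 + A)/(-979 + H) (B(H, A) = (A + (17 - 1*6))/(H - 979) = (A + (17 - 6))/(-979 + H) = (A + 11)/(-979 + H) = (11 + A)/(-979 + H))
L = 2295/11396 (L = -(11 + 244)/(-979 - (-11*5)*(8 - 11*5)/9) = -255/(-979 - ⅑*(-55)*(8 - 55)) = -255/(-979 - ⅑*(-55)*(-47)) = -255/(-979 - 2585/9) = -255/(-11396/9) = -(-9)*255/11396 = -1*(-2295/11396) = 2295/11396 ≈ 0.20139)
-L = -1*2295/11396 = -2295/11396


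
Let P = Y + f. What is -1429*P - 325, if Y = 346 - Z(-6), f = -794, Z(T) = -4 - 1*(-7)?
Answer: 644154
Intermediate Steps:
Z(T) = 3 (Z(T) = -4 + 7 = 3)
Y = 343 (Y = 346 - 1*3 = 346 - 3 = 343)
P = -451 (P = 343 - 794 = -451)
-1429*P - 325 = -1429*(-451) - 325 = 644479 - 325 = 644154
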